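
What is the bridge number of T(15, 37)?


The bridge number of T(p,q) is min(p,q).
min(15, 37) = 15

15


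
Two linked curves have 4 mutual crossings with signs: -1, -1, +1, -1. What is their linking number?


Step 1: Count positive crossings: 1
Step 2: Count negative crossings: 3
Step 3: Sum of signs = 1 - 3 = -2
Step 4: Linking number = sum/2 = -2/2 = -1

-1


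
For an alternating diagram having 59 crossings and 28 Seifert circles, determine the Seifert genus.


For alternating knots, g = (c - s + 1)/2.
= (59 - 28 + 1)/2
= 32/2 = 16

16


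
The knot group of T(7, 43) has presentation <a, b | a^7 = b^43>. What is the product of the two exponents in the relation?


The relation is a^7 = b^43.
Product of exponents = 7 * 43
= 301

301


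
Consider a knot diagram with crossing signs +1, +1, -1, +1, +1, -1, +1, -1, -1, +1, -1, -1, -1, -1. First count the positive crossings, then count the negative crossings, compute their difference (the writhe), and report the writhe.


Step 1: Count positive crossings (+1).
Positive crossings: 6
Step 2: Count negative crossings (-1).
Negative crossings: 8
Step 3: Writhe = (positive) - (negative)
w = 6 - 8 = -2
Step 4: |w| = 2, and w is negative

-2


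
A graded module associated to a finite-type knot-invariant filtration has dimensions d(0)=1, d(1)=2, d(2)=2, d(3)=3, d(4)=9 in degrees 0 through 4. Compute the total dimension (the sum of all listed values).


Total dimension = d(0) + d(1) + ... + d(4)
= 1 + 2 + 2 + 3 + 9
= 17

17


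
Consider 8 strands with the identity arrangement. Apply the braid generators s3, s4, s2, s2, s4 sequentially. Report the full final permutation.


Starting with identity [1, 2, 3, 4, 5, 6, 7, 8].
Apply generators in sequence:
  After s3: [1, 2, 4, 3, 5, 6, 7, 8]
  After s4: [1, 2, 4, 5, 3, 6, 7, 8]
  After s2: [1, 4, 2, 5, 3, 6, 7, 8]
  After s2: [1, 2, 4, 5, 3, 6, 7, 8]
  After s4: [1, 2, 4, 3, 5, 6, 7, 8]
Final permutation: [1, 2, 4, 3, 5, 6, 7, 8]

[1, 2, 4, 3, 5, 6, 7, 8]


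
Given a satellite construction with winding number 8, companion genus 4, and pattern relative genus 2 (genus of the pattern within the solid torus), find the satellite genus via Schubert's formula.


Schubert: g(satellite) = g_rel(pattern) + |winding| * g(companion),
where g_rel(pattern) is the genus of the pattern relative to the solid torus.
= 2 + 8 * 4
= 2 + 32 = 34

34


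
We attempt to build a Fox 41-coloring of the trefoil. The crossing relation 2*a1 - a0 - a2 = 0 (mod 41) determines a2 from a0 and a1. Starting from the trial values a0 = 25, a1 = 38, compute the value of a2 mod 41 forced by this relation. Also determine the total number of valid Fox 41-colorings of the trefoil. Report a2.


Step 1: Apply the given crossing relation 2*a1 - a0 - a2 = 0 (mod 41).
  a2 = 2*a1 - a0 mod 41
  a2 = 2*38 - 25 mod 41
  a2 = 76 - 25 mod 41
  a2 = 51 mod 41 = 10
Step 2: The trefoil has determinant 3.
  Number of Fox p-colorings (p prime) is p^2 if p = 3, else p.
  Since 41 does not divide 3, only trivial (constant) colorings exist.
  (So the trial a0 = 25, a1 = 38 with a0 != a1 does NOT extend to a valid coloring of the whole trefoil: the other two crossing relations require 3*(a1 - a0) = 0 (mod 41), which fails.)
  Total colorings = 41
Step 3: a2 = 10, total Fox 41-colorings = 41

10


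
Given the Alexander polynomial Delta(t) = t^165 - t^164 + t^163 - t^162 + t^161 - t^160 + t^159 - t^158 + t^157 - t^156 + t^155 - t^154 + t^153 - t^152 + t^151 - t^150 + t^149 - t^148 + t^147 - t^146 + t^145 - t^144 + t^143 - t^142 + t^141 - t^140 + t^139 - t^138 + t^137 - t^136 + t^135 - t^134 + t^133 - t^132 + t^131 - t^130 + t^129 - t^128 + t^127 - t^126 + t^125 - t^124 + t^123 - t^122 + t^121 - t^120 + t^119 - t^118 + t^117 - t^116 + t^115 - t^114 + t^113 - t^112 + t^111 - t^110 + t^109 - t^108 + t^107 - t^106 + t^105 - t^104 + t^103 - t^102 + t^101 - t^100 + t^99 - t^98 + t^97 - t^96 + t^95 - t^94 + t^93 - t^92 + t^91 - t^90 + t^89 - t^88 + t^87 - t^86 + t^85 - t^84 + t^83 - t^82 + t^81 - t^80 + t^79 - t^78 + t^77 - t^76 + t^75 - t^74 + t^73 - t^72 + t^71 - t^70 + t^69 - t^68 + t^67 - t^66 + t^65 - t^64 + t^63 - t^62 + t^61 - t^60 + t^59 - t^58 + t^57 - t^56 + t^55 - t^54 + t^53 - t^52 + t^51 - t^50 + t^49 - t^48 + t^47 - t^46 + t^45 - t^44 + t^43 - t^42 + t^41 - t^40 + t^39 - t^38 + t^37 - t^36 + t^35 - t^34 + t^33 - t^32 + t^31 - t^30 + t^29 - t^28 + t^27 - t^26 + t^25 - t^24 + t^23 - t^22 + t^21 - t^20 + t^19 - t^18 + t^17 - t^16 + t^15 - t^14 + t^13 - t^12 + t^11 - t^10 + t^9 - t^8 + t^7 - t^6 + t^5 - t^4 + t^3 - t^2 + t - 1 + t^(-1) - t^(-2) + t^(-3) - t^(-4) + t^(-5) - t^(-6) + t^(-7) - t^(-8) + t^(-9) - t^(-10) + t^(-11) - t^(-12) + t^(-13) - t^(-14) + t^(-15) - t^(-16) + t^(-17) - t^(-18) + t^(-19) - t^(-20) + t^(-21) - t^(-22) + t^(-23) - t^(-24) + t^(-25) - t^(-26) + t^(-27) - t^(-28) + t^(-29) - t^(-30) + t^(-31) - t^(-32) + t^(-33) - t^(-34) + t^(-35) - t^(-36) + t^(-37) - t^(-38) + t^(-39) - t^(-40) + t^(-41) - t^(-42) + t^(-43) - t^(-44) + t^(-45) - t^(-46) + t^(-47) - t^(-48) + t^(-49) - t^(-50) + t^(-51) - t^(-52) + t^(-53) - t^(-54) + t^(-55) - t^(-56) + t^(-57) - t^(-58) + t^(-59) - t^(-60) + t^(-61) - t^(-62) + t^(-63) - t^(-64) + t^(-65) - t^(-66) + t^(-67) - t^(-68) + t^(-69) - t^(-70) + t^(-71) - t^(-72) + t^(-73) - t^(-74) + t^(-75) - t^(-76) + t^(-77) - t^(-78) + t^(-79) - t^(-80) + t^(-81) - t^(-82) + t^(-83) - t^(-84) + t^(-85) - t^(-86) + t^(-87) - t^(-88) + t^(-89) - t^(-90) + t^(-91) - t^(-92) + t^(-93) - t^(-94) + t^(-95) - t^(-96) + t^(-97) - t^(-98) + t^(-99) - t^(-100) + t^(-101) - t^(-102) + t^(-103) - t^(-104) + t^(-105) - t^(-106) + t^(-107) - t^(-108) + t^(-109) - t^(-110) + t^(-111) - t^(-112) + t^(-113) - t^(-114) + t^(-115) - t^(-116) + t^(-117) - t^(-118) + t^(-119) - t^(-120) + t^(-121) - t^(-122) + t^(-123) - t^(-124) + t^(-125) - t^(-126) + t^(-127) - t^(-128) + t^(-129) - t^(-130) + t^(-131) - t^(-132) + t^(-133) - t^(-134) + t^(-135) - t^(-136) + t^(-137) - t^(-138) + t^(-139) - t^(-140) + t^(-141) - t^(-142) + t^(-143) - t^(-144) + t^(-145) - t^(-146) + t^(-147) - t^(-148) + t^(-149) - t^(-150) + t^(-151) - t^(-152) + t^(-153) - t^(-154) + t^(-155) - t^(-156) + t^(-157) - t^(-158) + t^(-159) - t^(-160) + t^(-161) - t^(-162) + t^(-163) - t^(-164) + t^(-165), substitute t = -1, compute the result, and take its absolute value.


Step 1: The polynomial has 331 terms with alternating signs, exponents from 165 down to -165.
Step 2: Substitute t = -1. The i-th term has coefficient (-1)^i and exponent (m-i),
  so its value is (-1)^i * (-1)^(m-i) = (-1)^m = -1 for every i.
Step 3: All 331 terms equal -1, so Delta(-1) = 331 * (-1) = -331
Step 4: |Delta(-1)| = 331

331


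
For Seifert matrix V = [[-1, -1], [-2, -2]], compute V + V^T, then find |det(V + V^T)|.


Step 1: Form V + V^T where V = [[-1, -1], [-2, -2]]
  V^T = [[-1, -2], [-1, -2]]
  V + V^T = [[-2, -3], [-3, -4]]
Step 2: det(V + V^T) = (-2)*(-4) - (-3)*(-3)
  = 8 - 9 = -1
Step 3: Knot determinant = |det(V + V^T)| = |-1| = 1

1


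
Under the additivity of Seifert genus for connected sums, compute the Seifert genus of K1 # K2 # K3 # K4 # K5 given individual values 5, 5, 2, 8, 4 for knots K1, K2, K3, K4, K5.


The Seifert genus is additive under connected sum.
Seifert genus(K1 # K2 # K3 # K4 # K5) = (5) + (5) + (2) + (8) + (4)
= 24

24


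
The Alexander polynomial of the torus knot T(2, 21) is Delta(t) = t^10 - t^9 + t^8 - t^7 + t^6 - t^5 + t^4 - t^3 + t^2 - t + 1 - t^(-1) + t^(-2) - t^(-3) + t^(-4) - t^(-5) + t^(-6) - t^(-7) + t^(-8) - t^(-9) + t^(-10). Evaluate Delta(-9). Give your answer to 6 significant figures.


Substituting t = -9 into Delta(t) = t^10 - t^9 + t^8 - t^7 + t^6 - t^5 + t^4 - t^3 + t^2 - t + 1 - t^(-1) + t^(-2) - t^(-3) + t^(-4) - t^(-5) + t^(-6) - t^(-7) + t^(-8) - t^(-9) + t^(-10):
Term values: (3486784401) + (387420489) + (43046721) + (4782969) + (531441) + (59049) + (6561) + (729) + (81) + (9) + (1) + (0.111111) + (0.0123457) + (0.00137174) + (0.000152416) + (1.69351e-05) + (1.88168e-06) + (2.09075e-07) + (2.32306e-08) + (2.58117e-09) + (2.86797e-10)
Sum = 3922632451
Rounded to 6 significant figures: 3.92263e+09

3.92263e+09


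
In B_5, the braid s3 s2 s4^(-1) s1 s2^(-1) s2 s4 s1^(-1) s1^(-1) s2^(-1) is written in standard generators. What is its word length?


The word length counts the number of generators (including inverses).
Listing each generator: s3, s2, s4^(-1), s1, s2^(-1), s2, s4, s1^(-1), s1^(-1), s2^(-1)
There are 10 generators in this braid word.

10


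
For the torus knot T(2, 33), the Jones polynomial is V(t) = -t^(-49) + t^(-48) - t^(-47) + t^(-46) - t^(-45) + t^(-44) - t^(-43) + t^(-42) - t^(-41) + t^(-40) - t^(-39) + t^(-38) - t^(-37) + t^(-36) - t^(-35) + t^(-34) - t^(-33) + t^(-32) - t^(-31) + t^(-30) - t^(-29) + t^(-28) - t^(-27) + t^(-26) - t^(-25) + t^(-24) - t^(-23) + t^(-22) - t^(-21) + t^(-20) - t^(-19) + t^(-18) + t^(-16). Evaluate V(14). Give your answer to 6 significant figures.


Substituting t = 14 into V(t) = -t^(-49) + t^(-48) - t^(-47) + t^(-46) - t^(-45) + t^(-44) - t^(-43) + t^(-42) - t^(-41) + t^(-40) - t^(-39) + t^(-38) - t^(-37) + t^(-36) - t^(-35) + t^(-34) - t^(-33) + t^(-32) - t^(-31) + t^(-30) - t^(-29) + t^(-28) - t^(-27) + t^(-26) - t^(-25) + t^(-24) - t^(-23) + t^(-22) - t^(-21) + t^(-20) - t^(-19) + t^(-18) + t^(-16):
  (-)t^(-49) = -6.91395e-57
  (+)t^(-48) = 9.67953e-56
  (-)t^(-47) = -1.35513e-54
  (+)t^(-46) = 1.89719e-53
  (-)t^(-45) = -2.65606e-52
  (+)t^(-44) = 3.71849e-51
  (-)t^(-43) = -5.20588e-50
  (+)t^(-42) = 7.28824e-49
  (-)t^(-41) = -1.02035e-47
  (+)t^(-40) = 1.42849e-46
  (-)t^(-39) = -1.99989e-45
  (+)t^(-38) = 2.79985e-44
  (-)t^(-37) = -3.91979e-43
  (+)t^(-36) = 5.4877e-42
  (-)t^(-35) = -7.68279e-41
  (+)t^(-34) = 1.07559e-39
  (-)t^(-33) = -1.50583e-38
  (+)t^(-32) = 2.10816e-37
  (-)t^(-31) = -2.95142e-36
  (+)t^(-30) = 4.13199e-35
  (-)t^(-29) = -5.78478e-34
  (+)t^(-28) = 8.09869e-33
  (-)t^(-27) = -1.13382e-31
  (+)t^(-26) = 1.58734e-30
  (-)t^(-25) = -2.22228e-29
  (+)t^(-24) = 3.11119e-28
  (-)t^(-23) = -4.35567e-27
  (+)t^(-22) = 6.09794e-26
  (-)t^(-21) = -8.53712e-25
  (+)t^(-20) = 1.1952e-23
  (-)t^(-19) = -1.67327e-22
  (+)t^(-18) = 2.34258e-21
  (+)t^(-16) = 4.59147e-19
Sum = (-6.91395e-57) + (9.67953e-56) + (-1.35513e-54) + (1.89719e-53) + (-2.65606e-52) + (3.71849e-51) + (-5.20588e-50) + (7.28824e-49) + (-1.02035e-47) + (1.42849e-46) + (-1.99989e-45) + (2.79985e-44) + (-3.91979e-43) + (5.4877e-42) + (-7.68279e-41) + (1.07559e-39) + (-1.50583e-38) + (2.10816e-37) + (-2.95142e-36) + (4.13199e-35) + (-5.78478e-34) + (8.09869e-33) + (-1.13382e-31) + (1.58734e-30) + (-2.22228e-29) + (3.11119e-28) + (-4.35567e-27) + (6.09794e-26) + (-8.53712e-25) + (1.1952e-23) + (-1.67327e-22) + (2.34258e-21) + (4.59147e-19)
= 4.613330723e-19
Rounded to 6 significant figures: 4.61333e-19

4.61333e-19


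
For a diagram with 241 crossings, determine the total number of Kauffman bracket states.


Each crossing contributes 2 choices (A-smoothing or B-smoothing).
Total states = 2^241 = 3533694129556768659166595001485837031654967793751237916243212402585239552

3533694129556768659166595001485837031654967793751237916243212402585239552


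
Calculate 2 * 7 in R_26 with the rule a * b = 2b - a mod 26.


2 * 7 = 2*7 - 2 mod 26
= 14 - 2 mod 26
= 12 mod 26 = 12

12


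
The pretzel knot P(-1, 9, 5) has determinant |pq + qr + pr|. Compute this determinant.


Step 1: Compute pq + qr + pr.
pq = (-1)*9 = -9
qr = 9*5 = 45
pr = (-1)*5 = -5
pq + qr + pr = -9 + 45 + (-5) = 31
Step 2: Take absolute value.
det(P(-1,9,5)) = |31| = 31

31


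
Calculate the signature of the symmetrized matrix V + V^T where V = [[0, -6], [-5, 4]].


Step 1: V + V^T = [[0, -11], [-11, 8]]
Step 2: trace = 8, det = -121
Step 3: Discriminant = 8^2 - 4*(-121) = 548
Step 4: Eigenvalues: 15.7047, -7.7047
Step 5: Signature = (# positive eigenvalues) - (# negative eigenvalues) = 0

0


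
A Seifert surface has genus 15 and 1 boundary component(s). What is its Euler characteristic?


chi = 2 - 2g - b
= 2 - 2*15 - 1
= 2 - 30 - 1 = -29

-29


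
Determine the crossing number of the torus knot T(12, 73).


For a torus knot T(p, q) with gcd(p,q)=1,
the crossing number is min(p*(q-1), q*(p-1)).
p*(q-1) = 12*72 = 864
q*(p-1) = 73*11 = 803
min(864, 803) = 803

803


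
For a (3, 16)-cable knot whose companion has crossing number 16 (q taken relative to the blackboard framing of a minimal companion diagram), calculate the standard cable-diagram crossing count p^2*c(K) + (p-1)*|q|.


Step 1: Each of the c(K) crossings of the companion diagram becomes p*p = p^2 crossings among the p parallel strands, and each of the |q| twists s_1 s_2 ... s_(p-1) adds (p-1) crossings.
  Crossings = p^2 * c(K) + (p-1)*|q|
Step 2: = 3^2 * 16 + (3-1)*16
Step 3: = 9*16 + 2*16
Step 4: = 144 + 32 = 176

176


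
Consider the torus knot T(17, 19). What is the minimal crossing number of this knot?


For a torus knot T(p, q) with gcd(p,q)=1,
the crossing number is min(p*(q-1), q*(p-1)).
p*(q-1) = 17*18 = 306
q*(p-1) = 19*16 = 304
min(306, 304) = 304

304


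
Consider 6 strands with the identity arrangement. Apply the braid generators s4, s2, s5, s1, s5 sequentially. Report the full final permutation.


Starting with identity [1, 2, 3, 4, 5, 6].
Apply generators in sequence:
  After s4: [1, 2, 3, 5, 4, 6]
  After s2: [1, 3, 2, 5, 4, 6]
  After s5: [1, 3, 2, 5, 6, 4]
  After s1: [3, 1, 2, 5, 6, 4]
  After s5: [3, 1, 2, 5, 4, 6]
Final permutation: [3, 1, 2, 5, 4, 6]

[3, 1, 2, 5, 4, 6]


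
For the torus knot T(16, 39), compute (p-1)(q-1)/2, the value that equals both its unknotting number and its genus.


For a torus knot T(p,q), both the unknotting number and genus equal (p-1)(q-1)/2.
= (16-1)(39-1)/2
= 15*38/2
= 570/2 = 285

285


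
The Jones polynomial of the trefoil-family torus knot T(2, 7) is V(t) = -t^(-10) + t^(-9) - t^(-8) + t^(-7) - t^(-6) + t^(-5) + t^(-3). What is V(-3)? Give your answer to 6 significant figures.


Substituting t = -3 into V(t) = -t^(-10) + t^(-9) - t^(-8) + t^(-7) - t^(-6) + t^(-5) + t^(-3):
  (-)t^(-10) = -1.69351e-05
  (+)t^(-9) = -5.08053e-05
  (-)t^(-8) = -0.000152416
  (+)t^(-7) = -0.000457247
  (-)t^(-6) = -0.00137174
  (+)t^(-5) = -0.00411523
  (+)t^(-3) = -0.037037
Sum = (-1.69351e-05) + (-5.08053e-05) + (-0.000152416) + (-0.000457247) + (-0.00137174) + (-0.00411523) + (-0.037037)
= -0.043201409
Rounded to 6 significant figures: -0.0432014

-0.0432014


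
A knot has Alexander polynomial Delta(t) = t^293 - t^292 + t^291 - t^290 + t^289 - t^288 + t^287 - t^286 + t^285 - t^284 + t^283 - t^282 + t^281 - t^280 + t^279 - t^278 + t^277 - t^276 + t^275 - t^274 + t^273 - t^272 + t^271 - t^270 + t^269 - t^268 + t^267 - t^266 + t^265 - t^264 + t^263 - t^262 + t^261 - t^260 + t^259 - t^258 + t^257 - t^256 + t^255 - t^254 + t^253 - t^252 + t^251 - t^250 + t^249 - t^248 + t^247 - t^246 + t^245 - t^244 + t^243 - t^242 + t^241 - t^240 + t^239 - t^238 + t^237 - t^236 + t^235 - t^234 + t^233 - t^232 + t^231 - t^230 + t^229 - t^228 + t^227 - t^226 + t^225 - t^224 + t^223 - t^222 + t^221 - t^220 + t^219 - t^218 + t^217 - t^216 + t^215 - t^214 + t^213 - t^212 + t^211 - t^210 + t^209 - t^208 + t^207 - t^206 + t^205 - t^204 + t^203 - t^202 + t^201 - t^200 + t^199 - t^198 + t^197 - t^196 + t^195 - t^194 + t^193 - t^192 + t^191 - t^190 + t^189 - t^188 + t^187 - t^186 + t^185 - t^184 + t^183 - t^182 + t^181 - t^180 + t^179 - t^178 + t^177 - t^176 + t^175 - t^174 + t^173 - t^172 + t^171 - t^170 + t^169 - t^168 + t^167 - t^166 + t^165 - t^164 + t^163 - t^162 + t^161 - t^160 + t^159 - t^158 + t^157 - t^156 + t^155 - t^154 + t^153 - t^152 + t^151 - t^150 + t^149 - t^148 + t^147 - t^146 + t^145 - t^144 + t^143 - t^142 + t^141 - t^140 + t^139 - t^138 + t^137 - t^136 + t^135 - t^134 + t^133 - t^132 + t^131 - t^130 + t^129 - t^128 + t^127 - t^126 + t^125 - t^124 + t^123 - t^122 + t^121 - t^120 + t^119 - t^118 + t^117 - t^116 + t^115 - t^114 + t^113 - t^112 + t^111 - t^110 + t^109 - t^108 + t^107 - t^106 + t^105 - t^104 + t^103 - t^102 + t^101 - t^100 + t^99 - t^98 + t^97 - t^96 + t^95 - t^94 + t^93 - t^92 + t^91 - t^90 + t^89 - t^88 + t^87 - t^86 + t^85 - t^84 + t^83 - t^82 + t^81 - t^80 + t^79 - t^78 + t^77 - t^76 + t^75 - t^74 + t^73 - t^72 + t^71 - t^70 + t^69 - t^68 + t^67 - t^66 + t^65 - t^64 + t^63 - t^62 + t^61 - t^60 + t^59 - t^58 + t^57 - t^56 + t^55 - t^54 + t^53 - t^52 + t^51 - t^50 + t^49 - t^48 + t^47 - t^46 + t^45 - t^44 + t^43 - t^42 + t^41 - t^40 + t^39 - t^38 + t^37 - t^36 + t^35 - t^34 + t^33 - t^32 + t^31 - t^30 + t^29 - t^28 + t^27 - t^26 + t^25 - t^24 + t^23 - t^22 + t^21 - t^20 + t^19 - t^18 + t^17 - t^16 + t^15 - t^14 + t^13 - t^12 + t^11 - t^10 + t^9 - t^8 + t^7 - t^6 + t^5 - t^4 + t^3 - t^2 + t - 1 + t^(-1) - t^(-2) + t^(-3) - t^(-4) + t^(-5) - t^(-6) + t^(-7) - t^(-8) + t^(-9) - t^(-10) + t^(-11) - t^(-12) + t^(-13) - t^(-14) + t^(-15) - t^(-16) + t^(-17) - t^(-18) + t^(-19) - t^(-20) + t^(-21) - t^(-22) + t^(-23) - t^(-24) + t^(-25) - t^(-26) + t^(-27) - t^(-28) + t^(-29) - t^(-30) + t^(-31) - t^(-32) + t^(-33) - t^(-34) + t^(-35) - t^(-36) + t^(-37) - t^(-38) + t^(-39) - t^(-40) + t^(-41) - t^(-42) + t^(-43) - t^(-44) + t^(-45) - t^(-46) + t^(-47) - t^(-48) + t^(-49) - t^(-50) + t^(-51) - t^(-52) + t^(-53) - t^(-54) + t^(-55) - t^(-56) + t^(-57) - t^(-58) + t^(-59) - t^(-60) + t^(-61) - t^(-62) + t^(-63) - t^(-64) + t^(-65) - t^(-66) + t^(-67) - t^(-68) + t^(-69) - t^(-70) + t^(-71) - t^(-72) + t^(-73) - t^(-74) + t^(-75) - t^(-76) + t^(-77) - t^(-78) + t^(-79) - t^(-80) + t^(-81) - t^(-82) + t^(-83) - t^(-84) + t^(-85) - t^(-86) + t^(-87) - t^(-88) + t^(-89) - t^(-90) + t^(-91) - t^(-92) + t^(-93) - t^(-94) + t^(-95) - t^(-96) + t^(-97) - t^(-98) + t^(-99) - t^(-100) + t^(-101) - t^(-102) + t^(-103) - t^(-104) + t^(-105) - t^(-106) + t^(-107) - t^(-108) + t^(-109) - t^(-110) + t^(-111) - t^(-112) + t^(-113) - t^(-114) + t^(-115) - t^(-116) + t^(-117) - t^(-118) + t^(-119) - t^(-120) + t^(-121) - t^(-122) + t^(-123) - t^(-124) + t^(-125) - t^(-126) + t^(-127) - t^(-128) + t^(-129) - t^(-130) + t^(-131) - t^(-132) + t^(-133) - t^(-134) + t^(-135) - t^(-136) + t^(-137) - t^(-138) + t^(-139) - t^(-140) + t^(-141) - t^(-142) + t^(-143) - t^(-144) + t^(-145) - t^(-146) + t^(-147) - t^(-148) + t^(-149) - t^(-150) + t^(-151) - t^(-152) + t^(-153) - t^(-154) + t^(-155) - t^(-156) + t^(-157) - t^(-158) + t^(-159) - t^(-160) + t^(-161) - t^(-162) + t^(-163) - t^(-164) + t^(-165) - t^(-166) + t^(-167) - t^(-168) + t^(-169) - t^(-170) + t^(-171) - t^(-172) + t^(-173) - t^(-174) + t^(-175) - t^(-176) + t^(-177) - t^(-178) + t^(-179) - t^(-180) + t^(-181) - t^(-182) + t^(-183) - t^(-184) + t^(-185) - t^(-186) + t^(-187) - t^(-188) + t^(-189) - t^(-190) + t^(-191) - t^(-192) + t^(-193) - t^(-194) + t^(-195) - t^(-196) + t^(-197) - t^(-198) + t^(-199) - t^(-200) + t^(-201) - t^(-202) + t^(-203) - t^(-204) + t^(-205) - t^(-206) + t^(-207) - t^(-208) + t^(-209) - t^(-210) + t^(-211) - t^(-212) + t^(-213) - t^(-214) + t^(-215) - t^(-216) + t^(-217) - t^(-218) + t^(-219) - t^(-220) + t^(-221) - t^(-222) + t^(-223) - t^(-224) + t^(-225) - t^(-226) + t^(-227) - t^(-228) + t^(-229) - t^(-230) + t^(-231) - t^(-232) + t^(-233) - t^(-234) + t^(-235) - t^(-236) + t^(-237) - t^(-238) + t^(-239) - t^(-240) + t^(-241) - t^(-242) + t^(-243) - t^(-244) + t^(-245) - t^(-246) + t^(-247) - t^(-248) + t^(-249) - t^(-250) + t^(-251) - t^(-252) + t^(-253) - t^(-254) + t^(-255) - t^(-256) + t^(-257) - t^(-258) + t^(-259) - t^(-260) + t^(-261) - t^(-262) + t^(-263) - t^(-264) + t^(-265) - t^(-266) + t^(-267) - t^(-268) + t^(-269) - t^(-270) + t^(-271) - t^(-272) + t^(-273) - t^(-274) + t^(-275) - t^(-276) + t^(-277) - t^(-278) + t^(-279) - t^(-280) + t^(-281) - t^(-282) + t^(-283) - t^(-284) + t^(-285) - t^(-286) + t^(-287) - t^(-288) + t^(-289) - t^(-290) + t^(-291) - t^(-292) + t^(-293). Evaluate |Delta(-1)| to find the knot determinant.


Step 1: The polynomial has 587 terms with alternating signs, exponents from 293 down to -293.
Step 2: Substitute t = -1. The i-th term has coefficient (-1)^i and exponent (m-i),
  so its value is (-1)^i * (-1)^(m-i) = (-1)^m = -1 for every i.
Step 3: All 587 terms equal -1, so Delta(-1) = 587 * (-1) = -587
Step 4: |Delta(-1)| = 587

587


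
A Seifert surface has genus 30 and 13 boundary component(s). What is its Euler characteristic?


chi = 2 - 2g - b
= 2 - 2*30 - 13
= 2 - 60 - 13 = -71

-71


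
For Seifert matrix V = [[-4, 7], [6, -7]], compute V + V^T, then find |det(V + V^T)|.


Step 1: Form V + V^T where V = [[-4, 7], [6, -7]]
  V^T = [[-4, 6], [7, -7]]
  V + V^T = [[-8, 13], [13, -14]]
Step 2: det(V + V^T) = (-8)*(-14) - 13*13
  = 112 - 169 = -57
Step 3: Knot determinant = |det(V + V^T)| = |-57| = 57

57


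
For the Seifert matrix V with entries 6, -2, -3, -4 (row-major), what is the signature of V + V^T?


Step 1: V + V^T = [[12, -5], [-5, -8]]
Step 2: trace = 4, det = -121
Step 3: Discriminant = 4^2 - 4*(-121) = 500
Step 4: Eigenvalues: 13.1803, -9.18034
Step 5: Signature = (# positive eigenvalues) - (# negative eigenvalues) = 0

0


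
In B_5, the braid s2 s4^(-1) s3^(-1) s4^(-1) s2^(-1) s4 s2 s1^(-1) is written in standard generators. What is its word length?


The word length counts the number of generators (including inverses).
Listing each generator: s2, s4^(-1), s3^(-1), s4^(-1), s2^(-1), s4, s2, s1^(-1)
There are 8 generators in this braid word.

8


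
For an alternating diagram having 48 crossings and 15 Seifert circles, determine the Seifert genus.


For alternating knots, g = (c - s + 1)/2.
= (48 - 15 + 1)/2
= 34/2 = 17

17


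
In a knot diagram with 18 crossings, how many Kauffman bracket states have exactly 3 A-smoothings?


We choose which 3 of 18 crossings get A-smoothings.
C(18, 3) = 18! / (3! * 15!)
= 816

816


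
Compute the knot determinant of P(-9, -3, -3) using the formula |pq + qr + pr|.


Step 1: Compute pq + qr + pr.
pq = (-9)*(-3) = 27
qr = (-3)*(-3) = 9
pr = (-9)*(-3) = 27
pq + qr + pr = 27 + 9 + 27 = 63
Step 2: Take absolute value.
det(P(-9,-3,-3)) = |63| = 63

63


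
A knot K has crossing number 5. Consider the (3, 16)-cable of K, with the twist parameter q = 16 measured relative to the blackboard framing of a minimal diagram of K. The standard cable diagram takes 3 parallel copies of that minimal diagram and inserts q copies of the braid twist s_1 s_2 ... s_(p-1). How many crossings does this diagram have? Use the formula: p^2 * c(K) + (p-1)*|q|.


Step 1: Each of the c(K) crossings of the companion diagram becomes p*p = p^2 crossings among the p parallel strands, and each of the |q| twists s_1 s_2 ... s_(p-1) adds (p-1) crossings.
  Crossings = p^2 * c(K) + (p-1)*|q|
Step 2: = 3^2 * 5 + (3-1)*16
Step 3: = 9*5 + 2*16
Step 4: = 45 + 32 = 77

77


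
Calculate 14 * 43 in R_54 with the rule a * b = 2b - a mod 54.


14 * 43 = 2*43 - 14 mod 54
= 86 - 14 mod 54
= 72 mod 54 = 18

18


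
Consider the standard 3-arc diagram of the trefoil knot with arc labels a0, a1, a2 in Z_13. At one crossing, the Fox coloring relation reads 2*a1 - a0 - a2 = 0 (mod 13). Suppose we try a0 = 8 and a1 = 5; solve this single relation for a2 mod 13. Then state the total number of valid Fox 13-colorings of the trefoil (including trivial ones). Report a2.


Step 1: Apply the given crossing relation 2*a1 - a0 - a2 = 0 (mod 13).
  a2 = 2*a1 - a0 mod 13
  a2 = 2*5 - 8 mod 13
  a2 = 10 - 8 mod 13
  a2 = 2 mod 13 = 2
Step 2: The trefoil has determinant 3.
  Number of Fox p-colorings (p prime) is p^2 if p = 3, else p.
  Since 13 does not divide 3, only trivial (constant) colorings exist.
  (So the trial a0 = 8, a1 = 5 with a0 != a1 does NOT extend to a valid coloring of the whole trefoil: the other two crossing relations require 3*(a1 - a0) = 0 (mod 13), which fails.)
  Total colorings = 13
Step 3: a2 = 2, total Fox 13-colorings = 13

2


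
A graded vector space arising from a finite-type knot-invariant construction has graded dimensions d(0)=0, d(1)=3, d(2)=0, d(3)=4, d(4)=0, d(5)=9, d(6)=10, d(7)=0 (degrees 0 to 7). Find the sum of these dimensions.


Total dimension = d(0) + d(1) + ... + d(7)
= 0 + 3 + 0 + 4 + 0 + 9 + 10 + 0
= 26

26


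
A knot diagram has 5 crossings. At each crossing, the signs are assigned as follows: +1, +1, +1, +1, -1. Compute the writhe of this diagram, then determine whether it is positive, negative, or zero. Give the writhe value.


Step 1: Count positive crossings (+1).
Positive crossings: 4
Step 2: Count negative crossings (-1).
Negative crossings: 1
Step 3: Writhe = (positive) - (negative)
w = 4 - 1 = 3
Step 4: |w| = 3, and w is positive

3


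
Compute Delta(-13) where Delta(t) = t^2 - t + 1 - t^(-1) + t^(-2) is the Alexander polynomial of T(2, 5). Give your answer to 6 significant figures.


Substituting t = -13 into Delta(t) = t^2 - t + 1 - t^(-1) + t^(-2):
Term values: (169) + (13) + (1) + (0.0769231) + (0.00591716)
Sum = 183.0828402
Rounded to 6 significant figures: 183.083

183.083


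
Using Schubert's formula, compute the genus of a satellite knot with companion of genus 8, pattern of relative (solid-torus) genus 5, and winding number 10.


Schubert: g(satellite) = g_rel(pattern) + |winding| * g(companion),
where g_rel(pattern) is the genus of the pattern relative to the solid torus.
= 5 + 10 * 8
= 5 + 80 = 85

85


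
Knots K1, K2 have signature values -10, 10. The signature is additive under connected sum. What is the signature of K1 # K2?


The signature is additive under connected sum.
signature(K1 # K2) = (-10) + (10)
= 0

0


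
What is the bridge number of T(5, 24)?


The bridge number of T(p,q) is min(p,q).
min(5, 24) = 5

5


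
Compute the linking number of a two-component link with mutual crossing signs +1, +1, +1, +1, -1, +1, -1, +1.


Step 1: Count positive crossings: 6
Step 2: Count negative crossings: 2
Step 3: Sum of signs = 6 - 2 = 4
Step 4: Linking number = sum/2 = 4/2 = 2

2


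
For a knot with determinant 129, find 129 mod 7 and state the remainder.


Step 1: A knot is p-colorable if and only if p divides its determinant.
Step 2: Compute 129 mod 7.
129 = 18 * 7 + 3
Step 3: 129 mod 7 = 3
Step 4: The knot is 7-colorable: no

3


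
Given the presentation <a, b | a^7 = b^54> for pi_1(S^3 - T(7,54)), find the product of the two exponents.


The relation is a^7 = b^54.
Product of exponents = 7 * 54
= 378

378


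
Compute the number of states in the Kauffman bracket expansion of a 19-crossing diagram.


Each crossing contributes 2 choices (A-smoothing or B-smoothing).
Total states = 2^19 = 524288

524288


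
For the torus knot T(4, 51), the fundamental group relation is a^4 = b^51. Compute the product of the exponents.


The relation is a^4 = b^51.
Product of exponents = 4 * 51
= 204

204


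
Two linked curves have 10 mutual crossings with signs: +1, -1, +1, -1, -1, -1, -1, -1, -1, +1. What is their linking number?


Step 1: Count positive crossings: 3
Step 2: Count negative crossings: 7
Step 3: Sum of signs = 3 - 7 = -4
Step 4: Linking number = sum/2 = -4/2 = -2

-2


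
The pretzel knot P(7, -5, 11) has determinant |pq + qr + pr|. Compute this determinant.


Step 1: Compute pq + qr + pr.
pq = 7*(-5) = -35
qr = (-5)*11 = -55
pr = 7*11 = 77
pq + qr + pr = -35 + (-55) + 77 = -13
Step 2: Take absolute value.
det(P(7,-5,11)) = |-13| = 13

13


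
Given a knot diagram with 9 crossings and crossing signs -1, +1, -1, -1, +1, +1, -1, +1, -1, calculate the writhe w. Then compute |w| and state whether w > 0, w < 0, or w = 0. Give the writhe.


Step 1: Count positive crossings (+1).
Positive crossings: 4
Step 2: Count negative crossings (-1).
Negative crossings: 5
Step 3: Writhe = (positive) - (negative)
w = 4 - 5 = -1
Step 4: |w| = 1, and w is negative

-1


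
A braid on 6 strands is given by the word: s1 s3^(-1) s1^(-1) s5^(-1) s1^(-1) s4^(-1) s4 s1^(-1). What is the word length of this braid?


The word length counts the number of generators (including inverses).
Listing each generator: s1, s3^(-1), s1^(-1), s5^(-1), s1^(-1), s4^(-1), s4, s1^(-1)
There are 8 generators in this braid word.

8


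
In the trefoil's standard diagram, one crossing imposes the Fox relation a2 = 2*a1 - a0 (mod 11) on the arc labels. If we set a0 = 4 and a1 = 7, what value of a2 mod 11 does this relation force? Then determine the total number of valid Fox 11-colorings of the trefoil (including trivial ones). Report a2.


Step 1: Apply the given crossing relation 2*a1 - a0 - a2 = 0 (mod 11).
  a2 = 2*a1 - a0 mod 11
  a2 = 2*7 - 4 mod 11
  a2 = 14 - 4 mod 11
  a2 = 10 mod 11 = 10
Step 2: The trefoil has determinant 3.
  Number of Fox p-colorings (p prime) is p^2 if p = 3, else p.
  Since 11 does not divide 3, only trivial (constant) colorings exist.
  (So the trial a0 = 4, a1 = 7 with a0 != a1 does NOT extend to a valid coloring of the whole trefoil: the other two crossing relations require 3*(a1 - a0) = 0 (mod 11), which fails.)
  Total colorings = 11
Step 3: a2 = 10, total Fox 11-colorings = 11

10


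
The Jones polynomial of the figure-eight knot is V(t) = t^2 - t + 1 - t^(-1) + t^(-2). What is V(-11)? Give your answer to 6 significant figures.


Substituting t = -11 into V(t) = t^2 - t + 1 - t^(-1) + t^(-2):
  (+)t^(2) = 121
  (-)t^(1) = 11
  (+)t^(0) = 1
  (-)t^(-1) = 0.0909091
  (+)t^(-2) = 0.00826446
Sum = (121) + (11) + (1) + (0.0909091) + (0.00826446)
= 133.0991736
Rounded to 6 significant figures: 133.099

133.099


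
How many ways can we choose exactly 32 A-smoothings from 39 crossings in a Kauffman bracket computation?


We choose which 32 of 39 crossings get A-smoothings.
C(39, 32) = 39! / (32! * 7!)
= 15380937

15380937


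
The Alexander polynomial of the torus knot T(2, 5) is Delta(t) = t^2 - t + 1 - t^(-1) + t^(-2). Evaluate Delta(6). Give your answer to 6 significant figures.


Substituting t = 6 into Delta(t) = t^2 - t + 1 - t^(-1) + t^(-2):
Term values: (36) + (-6) + (1) + (-0.166667) + (0.0277778)
Sum = 30.86111111
Rounded to 6 significant figures: 30.8611

30.8611


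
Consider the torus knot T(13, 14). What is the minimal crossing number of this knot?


For a torus knot T(p, q) with gcd(p,q)=1,
the crossing number is min(p*(q-1), q*(p-1)).
p*(q-1) = 13*13 = 169
q*(p-1) = 14*12 = 168
min(169, 168) = 168

168


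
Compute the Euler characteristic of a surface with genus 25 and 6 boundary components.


chi = 2 - 2g - b
= 2 - 2*25 - 6
= 2 - 50 - 6 = -54

-54


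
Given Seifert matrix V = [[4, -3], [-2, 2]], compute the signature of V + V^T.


Step 1: V + V^T = [[8, -5], [-5, 4]]
Step 2: trace = 12, det = 7
Step 3: Discriminant = 12^2 - 4*7 = 116
Step 4: Eigenvalues: 11.3852, 0.614835
Step 5: Signature = (# positive eigenvalues) - (# negative eigenvalues) = 2

2


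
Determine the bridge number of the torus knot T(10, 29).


The bridge number of T(p,q) is min(p,q).
min(10, 29) = 10

10


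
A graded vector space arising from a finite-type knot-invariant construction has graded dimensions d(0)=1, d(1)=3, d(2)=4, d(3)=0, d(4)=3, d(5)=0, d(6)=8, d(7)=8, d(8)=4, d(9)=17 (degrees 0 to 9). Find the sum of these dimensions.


Total dimension = d(0) + d(1) + ... + d(9)
= 1 + 3 + 4 + 0 + 3 + 0 + 8 + 8 + 4 + 17
= 48

48


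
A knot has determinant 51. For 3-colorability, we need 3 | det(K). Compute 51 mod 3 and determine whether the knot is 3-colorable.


Step 1: A knot is p-colorable if and only if p divides its determinant.
Step 2: Compute 51 mod 3.
51 = 17 * 3 + 0
Step 3: 51 mod 3 = 0
Step 4: The knot is 3-colorable: yes

0


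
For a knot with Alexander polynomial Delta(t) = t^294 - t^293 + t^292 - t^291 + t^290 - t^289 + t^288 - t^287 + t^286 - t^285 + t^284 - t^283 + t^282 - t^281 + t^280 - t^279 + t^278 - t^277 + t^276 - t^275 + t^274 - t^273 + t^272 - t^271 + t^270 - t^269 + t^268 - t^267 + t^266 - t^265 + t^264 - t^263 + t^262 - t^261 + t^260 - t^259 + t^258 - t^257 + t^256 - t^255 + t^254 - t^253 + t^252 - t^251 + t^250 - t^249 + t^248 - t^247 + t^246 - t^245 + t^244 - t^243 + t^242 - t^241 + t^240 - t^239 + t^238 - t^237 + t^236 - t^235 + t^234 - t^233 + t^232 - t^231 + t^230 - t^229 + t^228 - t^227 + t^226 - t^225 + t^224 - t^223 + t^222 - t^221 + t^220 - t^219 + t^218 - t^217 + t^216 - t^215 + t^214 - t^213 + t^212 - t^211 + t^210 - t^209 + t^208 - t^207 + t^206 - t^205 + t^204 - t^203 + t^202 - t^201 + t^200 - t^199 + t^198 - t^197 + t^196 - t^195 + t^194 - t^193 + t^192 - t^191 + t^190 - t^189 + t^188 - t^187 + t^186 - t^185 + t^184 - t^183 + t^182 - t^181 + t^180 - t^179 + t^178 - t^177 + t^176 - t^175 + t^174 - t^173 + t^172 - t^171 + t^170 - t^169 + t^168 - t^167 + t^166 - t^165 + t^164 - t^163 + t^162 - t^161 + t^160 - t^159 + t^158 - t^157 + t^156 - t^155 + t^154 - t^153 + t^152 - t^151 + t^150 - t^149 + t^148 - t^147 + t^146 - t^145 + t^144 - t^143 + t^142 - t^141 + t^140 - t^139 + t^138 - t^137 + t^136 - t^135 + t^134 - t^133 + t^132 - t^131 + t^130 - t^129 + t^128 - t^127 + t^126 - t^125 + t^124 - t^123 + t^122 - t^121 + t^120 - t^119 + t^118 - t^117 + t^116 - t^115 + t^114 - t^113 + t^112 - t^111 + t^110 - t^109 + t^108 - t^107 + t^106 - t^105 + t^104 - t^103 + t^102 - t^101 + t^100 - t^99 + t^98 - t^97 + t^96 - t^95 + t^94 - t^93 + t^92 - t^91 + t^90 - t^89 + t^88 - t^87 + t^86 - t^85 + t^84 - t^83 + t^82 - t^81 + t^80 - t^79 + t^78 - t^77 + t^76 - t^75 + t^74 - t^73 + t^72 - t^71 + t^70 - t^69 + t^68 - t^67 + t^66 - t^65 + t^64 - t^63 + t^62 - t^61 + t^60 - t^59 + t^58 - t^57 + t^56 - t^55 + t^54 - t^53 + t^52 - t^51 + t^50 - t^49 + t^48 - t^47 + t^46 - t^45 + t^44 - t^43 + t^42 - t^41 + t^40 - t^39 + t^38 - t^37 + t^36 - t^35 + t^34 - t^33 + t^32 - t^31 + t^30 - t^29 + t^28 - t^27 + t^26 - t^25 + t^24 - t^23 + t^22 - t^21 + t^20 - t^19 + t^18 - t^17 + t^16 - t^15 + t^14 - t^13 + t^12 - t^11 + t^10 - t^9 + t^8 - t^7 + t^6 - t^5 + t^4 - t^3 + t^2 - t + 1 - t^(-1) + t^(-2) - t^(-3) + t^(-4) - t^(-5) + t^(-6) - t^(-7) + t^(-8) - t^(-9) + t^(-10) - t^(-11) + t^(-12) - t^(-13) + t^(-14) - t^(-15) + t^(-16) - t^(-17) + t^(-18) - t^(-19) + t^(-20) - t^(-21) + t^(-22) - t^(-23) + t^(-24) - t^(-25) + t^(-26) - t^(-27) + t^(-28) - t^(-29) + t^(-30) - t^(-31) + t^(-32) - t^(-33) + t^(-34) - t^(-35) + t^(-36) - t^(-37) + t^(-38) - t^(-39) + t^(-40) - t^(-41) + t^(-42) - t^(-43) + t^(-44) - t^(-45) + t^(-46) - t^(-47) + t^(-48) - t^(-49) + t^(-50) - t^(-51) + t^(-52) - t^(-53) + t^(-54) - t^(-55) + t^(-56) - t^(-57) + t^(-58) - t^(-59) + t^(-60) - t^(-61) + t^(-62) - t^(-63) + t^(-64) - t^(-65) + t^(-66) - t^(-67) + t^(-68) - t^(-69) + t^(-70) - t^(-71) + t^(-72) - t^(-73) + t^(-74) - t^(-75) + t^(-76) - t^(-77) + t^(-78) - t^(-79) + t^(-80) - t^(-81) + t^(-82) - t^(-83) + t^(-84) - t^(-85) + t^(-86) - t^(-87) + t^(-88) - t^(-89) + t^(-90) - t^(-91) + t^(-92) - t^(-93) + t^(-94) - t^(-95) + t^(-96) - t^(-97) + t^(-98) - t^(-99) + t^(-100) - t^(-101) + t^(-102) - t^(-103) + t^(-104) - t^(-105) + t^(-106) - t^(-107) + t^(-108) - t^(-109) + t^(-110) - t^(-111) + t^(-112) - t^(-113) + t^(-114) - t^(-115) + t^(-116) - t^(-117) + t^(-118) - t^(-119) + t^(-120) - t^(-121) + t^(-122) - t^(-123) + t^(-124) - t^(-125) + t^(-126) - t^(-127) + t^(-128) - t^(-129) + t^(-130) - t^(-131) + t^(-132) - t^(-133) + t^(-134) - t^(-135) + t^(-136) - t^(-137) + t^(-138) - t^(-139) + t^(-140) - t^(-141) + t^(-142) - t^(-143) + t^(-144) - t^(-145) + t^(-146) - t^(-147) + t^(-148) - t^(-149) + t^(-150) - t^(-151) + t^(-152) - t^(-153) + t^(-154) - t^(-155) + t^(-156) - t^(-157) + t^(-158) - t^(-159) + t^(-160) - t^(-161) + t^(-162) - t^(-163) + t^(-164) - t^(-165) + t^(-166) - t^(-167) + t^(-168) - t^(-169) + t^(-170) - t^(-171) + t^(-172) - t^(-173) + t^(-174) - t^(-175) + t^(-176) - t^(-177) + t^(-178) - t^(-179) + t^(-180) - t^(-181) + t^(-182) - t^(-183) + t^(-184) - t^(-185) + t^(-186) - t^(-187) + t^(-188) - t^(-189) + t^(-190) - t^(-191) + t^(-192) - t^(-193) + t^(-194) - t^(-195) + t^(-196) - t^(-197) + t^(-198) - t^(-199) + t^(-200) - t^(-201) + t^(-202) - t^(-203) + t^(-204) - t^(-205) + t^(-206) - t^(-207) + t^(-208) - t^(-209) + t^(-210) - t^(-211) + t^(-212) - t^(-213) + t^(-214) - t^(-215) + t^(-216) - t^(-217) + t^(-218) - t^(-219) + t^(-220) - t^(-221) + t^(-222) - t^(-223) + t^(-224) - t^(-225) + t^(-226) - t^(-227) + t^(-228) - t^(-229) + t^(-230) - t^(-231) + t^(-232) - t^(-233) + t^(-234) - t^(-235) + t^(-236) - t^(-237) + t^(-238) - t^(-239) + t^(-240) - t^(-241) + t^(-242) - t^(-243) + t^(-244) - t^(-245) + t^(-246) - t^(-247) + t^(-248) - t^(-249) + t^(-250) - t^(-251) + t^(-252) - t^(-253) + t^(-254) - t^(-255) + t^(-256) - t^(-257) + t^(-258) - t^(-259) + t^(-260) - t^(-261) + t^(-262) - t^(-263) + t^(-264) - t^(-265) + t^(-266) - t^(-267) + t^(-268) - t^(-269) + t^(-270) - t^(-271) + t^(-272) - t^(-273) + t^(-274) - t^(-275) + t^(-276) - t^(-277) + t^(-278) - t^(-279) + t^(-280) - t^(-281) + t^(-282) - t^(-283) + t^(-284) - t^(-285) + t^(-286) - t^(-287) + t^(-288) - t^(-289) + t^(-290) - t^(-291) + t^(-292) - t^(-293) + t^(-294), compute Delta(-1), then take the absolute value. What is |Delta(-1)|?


Step 1: The polynomial has 589 terms with alternating signs, exponents from 294 down to -294.
Step 2: Substitute t = -1. The i-th term has coefficient (-1)^i and exponent (m-i),
  so its value is (-1)^i * (-1)^(m-i) = (-1)^m = 1 for every i.
Step 3: All 589 terms equal 1, so Delta(-1) = 589 * (1) = 589
Step 4: |Delta(-1)| = 589

589


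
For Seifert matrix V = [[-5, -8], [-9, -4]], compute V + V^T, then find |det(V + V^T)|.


Step 1: Form V + V^T where V = [[-5, -8], [-9, -4]]
  V^T = [[-5, -9], [-8, -4]]
  V + V^T = [[-10, -17], [-17, -8]]
Step 2: det(V + V^T) = (-10)*(-8) - (-17)*(-17)
  = 80 - 289 = -209
Step 3: Knot determinant = |det(V + V^T)| = |-209| = 209

209


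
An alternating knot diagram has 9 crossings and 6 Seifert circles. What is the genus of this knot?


For alternating knots, g = (c - s + 1)/2.
= (9 - 6 + 1)/2
= 4/2 = 2

2


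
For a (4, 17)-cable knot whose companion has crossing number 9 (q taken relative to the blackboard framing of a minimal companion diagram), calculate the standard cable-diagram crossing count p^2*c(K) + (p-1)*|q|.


Step 1: Each of the c(K) crossings of the companion diagram becomes p*p = p^2 crossings among the p parallel strands, and each of the |q| twists s_1 s_2 ... s_(p-1) adds (p-1) crossings.
  Crossings = p^2 * c(K) + (p-1)*|q|
Step 2: = 4^2 * 9 + (4-1)*17
Step 3: = 16*9 + 3*17
Step 4: = 144 + 51 = 195

195


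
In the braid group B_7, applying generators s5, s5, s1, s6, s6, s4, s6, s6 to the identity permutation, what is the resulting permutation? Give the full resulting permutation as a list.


Starting with identity [1, 2, 3, 4, 5, 6, 7].
Apply generators in sequence:
  After s5: [1, 2, 3, 4, 6, 5, 7]
  After s5: [1, 2, 3, 4, 5, 6, 7]
  After s1: [2, 1, 3, 4, 5, 6, 7]
  After s6: [2, 1, 3, 4, 5, 7, 6]
  After s6: [2, 1, 3, 4, 5, 6, 7]
  After s4: [2, 1, 3, 5, 4, 6, 7]
  After s6: [2, 1, 3, 5, 4, 7, 6]
  After s6: [2, 1, 3, 5, 4, 6, 7]
Final permutation: [2, 1, 3, 5, 4, 6, 7]

[2, 1, 3, 5, 4, 6, 7]


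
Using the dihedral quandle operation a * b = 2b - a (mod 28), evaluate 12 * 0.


12 * 0 = 2*0 - 12 mod 28
= 0 - 12 mod 28
= -12 mod 28 = 16

16


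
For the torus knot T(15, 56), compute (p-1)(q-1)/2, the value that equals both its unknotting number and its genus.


For a torus knot T(p,q), both the unknotting number and genus equal (p-1)(q-1)/2.
= (15-1)(56-1)/2
= 14*55/2
= 770/2 = 385

385


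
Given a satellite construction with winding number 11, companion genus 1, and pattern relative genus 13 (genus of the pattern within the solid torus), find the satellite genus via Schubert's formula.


Schubert: g(satellite) = g_rel(pattern) + |winding| * g(companion),
where g_rel(pattern) is the genus of the pattern relative to the solid torus.
= 13 + 11 * 1
= 13 + 11 = 24

24


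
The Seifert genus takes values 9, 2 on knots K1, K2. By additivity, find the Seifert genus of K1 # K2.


The Seifert genus is additive under connected sum.
Seifert genus(K1 # K2) = (9) + (2)
= 11

11


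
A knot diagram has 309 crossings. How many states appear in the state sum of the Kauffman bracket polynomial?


Each crossing contributes 2 choices (A-smoothing or B-smoothing).
Total states = 2^309 = 1042962419883256876169444192465601618458351817556959360325703910069443225478828393565899456512

1042962419883256876169444192465601618458351817556959360325703910069443225478828393565899456512
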